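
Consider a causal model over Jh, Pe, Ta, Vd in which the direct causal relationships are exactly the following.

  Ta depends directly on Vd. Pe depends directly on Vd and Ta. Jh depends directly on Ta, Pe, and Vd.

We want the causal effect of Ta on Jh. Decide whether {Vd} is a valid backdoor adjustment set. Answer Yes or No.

Backdoor paths from Ta to Jh (paths whose first edge points into Ta):
  P1: Ta <- Vd -> Pe -> Jh
  P2: Ta <- Vd -> Jh
Condition 1 (no descendant of Ta in the set): holds — descendants of Ta are {Jh, Pe}; none are in {Vd}.
Condition 2 (every backdoor path blocked by {Vd}):
  P1: blocked at fork node Vd ∈ conditioning set.
  P2: blocked at fork node Vd ∈ conditioning set.
{Vd} satisfies the backdoor criterion.

Yes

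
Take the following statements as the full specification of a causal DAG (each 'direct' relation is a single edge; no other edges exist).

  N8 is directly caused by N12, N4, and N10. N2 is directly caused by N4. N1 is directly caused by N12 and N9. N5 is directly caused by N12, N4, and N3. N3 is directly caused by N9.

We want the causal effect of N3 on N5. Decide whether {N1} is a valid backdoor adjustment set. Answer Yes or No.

Backdoor paths from N3 to N5 (paths whose first edge points into N3):
  P1: N3 <- N9 -> N1 <- N12 -> N8 <- N4 -> N5
  P2: N3 <- N9 -> N1 <- N12 -> N5
Condition 1 (no descendant of N3 in the set): holds — descendants of N3 are {N5}; none are in {N1}.
Condition 2 (every backdoor path blocked by {N1}):
  P1: blocked at collider N8 (neither it nor any descendant is in the conditioning set).
  P2: open — collider(s) N1 are conditioned on (or have a conditioned descendant) and no non-collider on the path is in the set.
{N1} does not satisfy the backdoor criterion.

No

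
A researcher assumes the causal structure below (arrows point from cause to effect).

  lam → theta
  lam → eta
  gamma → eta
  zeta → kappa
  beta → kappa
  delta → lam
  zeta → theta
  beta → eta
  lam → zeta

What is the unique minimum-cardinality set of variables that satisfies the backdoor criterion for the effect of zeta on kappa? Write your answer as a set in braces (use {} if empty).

{}

Variables eligible for adjustment (non-descendants of zeta, excluding zeta and kappa): {beta, delta, eta, gamma, lam}.
Backdoor paths from zeta to kappa:
  P1: zeta <- lam -> eta <- beta -> kappa
Each backdoor path contains an unconditioned collider, so every path is already blocked with the empty conditioning set:
  P1: blocked at collider eta (neither it nor any descendant is in the conditioning set).
The empty set is therefore the unique smallest valid set.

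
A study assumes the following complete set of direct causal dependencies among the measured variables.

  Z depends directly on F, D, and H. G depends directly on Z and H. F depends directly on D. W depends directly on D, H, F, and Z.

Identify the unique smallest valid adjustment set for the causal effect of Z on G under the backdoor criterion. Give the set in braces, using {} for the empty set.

Variables eligible for adjustment (non-descendants of Z, excluding Z and G): {D, F, H}.
Backdoor paths from Z to G:
  P1: Z <- D -> F -> W <- H -> G
  P2: Z <- D -> W <- H -> G
  P3: Z <- F <- D -> W <- H -> G
  P4: Z <- F -> W <- H -> G
  P5: Z <- H -> G
The empty set is not sufficient: P5 (Z <- H -> G) has no collider blocking it and no conditioned non-collider, so it is open.
Try {H}:
  P1: blocked at collider W (neither it nor any descendant is in the conditioning set).
  P2: blocked at collider W (neither it nor any descendant is in the conditioning set).
  P3: blocked at collider W (neither it nor any descendant is in the conditioning set).
  P4: blocked at collider W (neither it nor any descendant is in the conditioning set).
  P5: blocked at fork node H ∈ conditioning set.
{H} contains no descendant of Z and blocks every backdoor path.
No other singleton works — e.g. {D} leaves P5 open — so {H} is the unique smallest valid adjustment set.

{H}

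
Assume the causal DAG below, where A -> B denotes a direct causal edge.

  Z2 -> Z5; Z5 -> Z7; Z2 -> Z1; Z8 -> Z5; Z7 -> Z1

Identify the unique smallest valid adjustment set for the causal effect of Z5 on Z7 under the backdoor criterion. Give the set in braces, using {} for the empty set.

{}

Variables eligible for adjustment (non-descendants of Z5, excluding Z5 and Z7): {Z2, Z8}.
Backdoor paths from Z5 to Z7:
  P1: Z5 <- Z2 -> Z1 <- Z7
Each backdoor path contains an unconditioned collider, so every path is already blocked with the empty conditioning set:
  P1: blocked at collider Z1 (neither it nor any descendant is in the conditioning set).
The empty set is therefore the unique smallest valid set.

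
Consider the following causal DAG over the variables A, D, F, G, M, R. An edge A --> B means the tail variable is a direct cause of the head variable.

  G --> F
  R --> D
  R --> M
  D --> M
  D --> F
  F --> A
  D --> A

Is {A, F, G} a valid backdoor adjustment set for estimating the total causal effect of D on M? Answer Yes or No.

No

Backdoor paths from D to M (paths whose first edge points into D):
  P1: D <- R -> M
Condition 1 (no descendant of D in the set): FAILS — A and F are descendants of D.
Condition 2 (every backdoor path blocked by {A, F, G}):
  P1: open — no interior node is in the conditioning set.
{A, F, G} does not satisfy the backdoor criterion.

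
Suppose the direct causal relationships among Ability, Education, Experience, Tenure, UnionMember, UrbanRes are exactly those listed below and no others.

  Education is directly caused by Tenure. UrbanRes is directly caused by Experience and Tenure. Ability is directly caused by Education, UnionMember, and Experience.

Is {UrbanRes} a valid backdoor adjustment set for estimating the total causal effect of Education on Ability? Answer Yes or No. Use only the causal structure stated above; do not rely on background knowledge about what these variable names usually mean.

Backdoor paths from Education to Ability (paths whose first edge points into Education):
  P1: Education <- Tenure -> UrbanRes <- Experience -> Ability
Condition 1 (no descendant of Education in the set): holds — descendants of Education are {Ability}; none are in {UrbanRes}.
Condition 2 (every backdoor path blocked by {UrbanRes}):
  P1: open — collider(s) UrbanRes are conditioned on (or have a conditioned descendant) and no non-collider on the path is in the set.
{UrbanRes} does not satisfy the backdoor criterion.

No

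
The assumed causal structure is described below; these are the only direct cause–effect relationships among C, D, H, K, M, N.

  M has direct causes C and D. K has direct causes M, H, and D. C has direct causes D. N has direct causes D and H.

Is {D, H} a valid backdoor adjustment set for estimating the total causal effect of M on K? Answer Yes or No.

Yes

Backdoor paths from M to K (paths whose first edge points into M):
  P1: M <- D -> N <- H -> K
  P2: M <- D -> K
  P3: M <- C <- D -> N <- H -> K
  P4: M <- C <- D -> K
Condition 1 (no descendant of M in the set): holds — descendants of M are {K}; none are in {D, H}.
Condition 2 (every backdoor path blocked by {D, H}):
  P1: blocked at fork node D ∈ conditioning set.
  P2: blocked at fork node D ∈ conditioning set.
  P3: blocked at fork node D ∈ conditioning set.
  P4: blocked at fork node D ∈ conditioning set.
{D, H} satisfies the backdoor criterion.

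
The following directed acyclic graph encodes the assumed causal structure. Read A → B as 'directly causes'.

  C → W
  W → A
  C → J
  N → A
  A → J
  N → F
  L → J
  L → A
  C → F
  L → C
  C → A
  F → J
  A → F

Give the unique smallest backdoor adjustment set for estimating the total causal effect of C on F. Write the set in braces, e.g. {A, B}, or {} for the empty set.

Variables eligible for adjustment (non-descendants of C, excluding C and F): {L, N}.
Backdoor paths from C to F:
  P1: C <- L -> A <- N -> F
  P2: C <- L -> A -> F
  P3: C <- L -> A -> J <- F
  P4: C <- L -> J <- A <- N -> F
  P5: C <- L -> J <- A -> F
  P6: C <- L -> J <- F
The empty set is not sufficient: P2 (C <- L -> A -> F) has no collider blocking it and no conditioned non-collider, so it is open.
Try {L}:
  P1: blocked at fork node L ∈ conditioning set.
  P2: blocked at fork node L ∈ conditioning set.
  P3: blocked at fork node L ∈ conditioning set.
  P4: blocked at fork node L ∈ conditioning set.
  P5: blocked at fork node L ∈ conditioning set.
  P6: blocked at fork node L ∈ conditioning set.
{L} contains no descendant of C and blocks every backdoor path.
No other singleton works — e.g. {N} leaves P2 open — so {L} is the unique smallest valid adjustment set.

{L}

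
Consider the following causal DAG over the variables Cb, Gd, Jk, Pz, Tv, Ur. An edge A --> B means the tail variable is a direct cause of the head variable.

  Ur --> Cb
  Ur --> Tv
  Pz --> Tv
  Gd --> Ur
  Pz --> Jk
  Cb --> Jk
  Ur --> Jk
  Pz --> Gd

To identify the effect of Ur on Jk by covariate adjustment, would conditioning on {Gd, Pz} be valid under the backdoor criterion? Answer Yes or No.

Backdoor paths from Ur to Jk (paths whose first edge points into Ur):
  P1: Ur <- Gd <- Pz -> Jk
Condition 1 (no descendant of Ur in the set): holds — descendants of Ur are {Cb, Jk, Tv}; none are in {Gd, Pz}.
Condition 2 (every backdoor path blocked by {Gd, Pz}):
  P1: blocked at chain node Gd ∈ conditioning set.
{Gd, Pz} satisfies the backdoor criterion.

Yes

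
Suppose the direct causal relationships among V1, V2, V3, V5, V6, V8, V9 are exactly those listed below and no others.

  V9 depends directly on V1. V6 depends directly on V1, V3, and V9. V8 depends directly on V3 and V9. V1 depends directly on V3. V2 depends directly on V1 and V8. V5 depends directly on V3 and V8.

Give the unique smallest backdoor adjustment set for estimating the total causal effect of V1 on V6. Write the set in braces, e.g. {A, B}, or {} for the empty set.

Variables eligible for adjustment (non-descendants of V1, excluding V1 and V6): {V3}.
Backdoor paths from V1 to V6:
  P1: V1 <- V3 -> V8 <- V9 -> V6
  P2: V1 <- V3 -> V5 <- V8 <- V9 -> V6
  P3: V1 <- V3 -> V6
The empty set is not sufficient: P3 (V1 <- V3 -> V6) has no collider blocking it and no conditioned non-collider, so it is open.
Try {V3}:
  P1: blocked at fork node V3 ∈ conditioning set.
  P2: blocked at fork node V3 ∈ conditioning set.
  P3: blocked at fork node V3 ∈ conditioning set.
{V3} contains no descendant of V1 and blocks every backdoor path.
{V3} is the unique smallest valid adjustment set.

{V3}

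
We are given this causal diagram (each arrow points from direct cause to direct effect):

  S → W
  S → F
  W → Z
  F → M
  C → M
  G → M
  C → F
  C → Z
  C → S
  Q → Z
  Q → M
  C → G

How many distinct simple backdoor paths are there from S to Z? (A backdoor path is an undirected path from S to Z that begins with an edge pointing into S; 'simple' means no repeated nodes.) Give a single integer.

A backdoor path from S to Z is any simple undirected path whose first edge points into S (i.e. leaves S via a parent).
Parents of S: {C}.
Enumerating:
  P1: S <- C -> G -> M <- Q -> Z
  P2: S <- C -> F -> M <- Q -> Z
  P3: S <- C -> Z
  P4: S <- C -> M <- Q -> Z
That exhausts the simple backdoor paths. Count: 4.

4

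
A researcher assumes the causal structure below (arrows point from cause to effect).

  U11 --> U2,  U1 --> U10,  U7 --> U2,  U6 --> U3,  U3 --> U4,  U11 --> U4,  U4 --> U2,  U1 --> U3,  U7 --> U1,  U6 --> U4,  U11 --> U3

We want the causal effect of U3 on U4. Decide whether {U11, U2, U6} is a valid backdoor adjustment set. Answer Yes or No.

No

Backdoor paths from U3 to U4 (paths whose first edge points into U3):
  P1: U3 <- U11 -> U4
  P2: U3 <- U11 -> U2 <- U4
  P3: U3 <- U6 -> U4
  P4: U3 <- U1 <- U7 -> U2 <- U11 -> U4
  P5: U3 <- U1 <- U7 -> U2 <- U4
Condition 1 (no descendant of U3 in the set): FAILS — U2 is a descendant of U3.
Condition 2 (every backdoor path blocked by {U11, U2, U6}):
  P1: blocked at fork node U11 ∈ conditioning set.
  P2: blocked at fork node U11 ∈ conditioning set.
  P3: blocked at fork node U6 ∈ conditioning set.
  P4: blocked at fork node U11 ∈ conditioning set.
  P5: open — collider(s) U2 are conditioned on (or have a conditioned descendant) and no non-collider on the path is in the set.
{U11, U2, U6} does not satisfy the backdoor criterion.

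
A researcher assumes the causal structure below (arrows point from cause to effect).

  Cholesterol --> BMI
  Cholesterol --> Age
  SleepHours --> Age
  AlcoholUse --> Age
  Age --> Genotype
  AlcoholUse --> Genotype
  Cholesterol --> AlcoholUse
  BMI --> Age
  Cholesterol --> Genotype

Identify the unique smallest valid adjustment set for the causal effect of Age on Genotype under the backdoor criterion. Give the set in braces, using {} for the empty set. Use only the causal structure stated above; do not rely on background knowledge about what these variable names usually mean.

{AlcoholUse, Cholesterol}

Variables eligible for adjustment (non-descendants of Age, excluding Age and Genotype): {AlcoholUse, BMI, Cholesterol, SleepHours}.
Backdoor paths from Age to Genotype:
  P1: Age <- Cholesterol -> AlcoholUse -> Genotype
  P2: Age <- Cholesterol -> Genotype
  P3: Age <- AlcoholUse <- Cholesterol -> Genotype
  P4: Age <- AlcoholUse -> Genotype
  P5: Age <- BMI <- Cholesterol -> AlcoholUse -> Genotype
  P6: Age <- BMI <- Cholesterol -> Genotype
The empty set is not sufficient: P1 (Age <- Cholesterol -> AlcoholUse -> Genotype) has no collider blocking it and no conditioned non-collider, so it is open.
Try {AlcoholUse, Cholesterol}:
  P1: blocked at fork node Cholesterol ∈ conditioning set.
  P2: blocked at fork node Cholesterol ∈ conditioning set.
  P3: blocked at chain node AlcoholUse ∈ conditioning set.
  P4: blocked at fork node AlcoholUse ∈ conditioning set.
  P5: blocked at fork node Cholesterol ∈ conditioning set.
  P6: blocked at fork node Cholesterol ∈ conditioning set.
{AlcoholUse, Cholesterol} contains no descendant of Age and blocks every backdoor path.
Every element of {AlcoholUse, Cholesterol} is needed (dropping AlcoholUse leaves P4 open; dropping Cholesterol leaves P2 open), so no proper subset is valid.
Among all size-2 subsets of the eligible variables, only {AlcoholUse, Cholesterol} blocks every backdoor path, so it is the unique smallest valid adjustment set.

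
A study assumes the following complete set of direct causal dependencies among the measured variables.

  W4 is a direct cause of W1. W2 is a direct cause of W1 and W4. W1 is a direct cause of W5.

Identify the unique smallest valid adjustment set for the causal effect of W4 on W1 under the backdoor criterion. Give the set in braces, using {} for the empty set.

Variables eligible for adjustment (non-descendants of W4, excluding W4 and W1): {W2}.
Backdoor paths from W4 to W1:
  P1: W4 <- W2 -> W1
The empty set is not sufficient: P1 (W4 <- W2 -> W1) has no collider blocking it and no conditioned non-collider, so it is open.
Try {W2}:
  P1: blocked at fork node W2 ∈ conditioning set.
{W2} contains no descendant of W4 and blocks every backdoor path.
{W2} is the unique smallest valid adjustment set.

{W2}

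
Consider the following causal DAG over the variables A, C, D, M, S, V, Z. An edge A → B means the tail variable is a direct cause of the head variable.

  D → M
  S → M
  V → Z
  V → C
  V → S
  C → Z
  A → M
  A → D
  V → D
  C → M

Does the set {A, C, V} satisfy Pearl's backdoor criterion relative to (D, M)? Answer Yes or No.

Yes

Backdoor paths from D to M (paths whose first edge points into D):
  P1: D <- V -> S -> M
  P2: D <- V -> C -> M
  P3: D <- V -> Z <- C -> M
  P4: D <- A -> M
Condition 1 (no descendant of D in the set): holds — descendants of D are {M}; none are in {A, C, V}.
Condition 2 (every backdoor path blocked by {A, C, V}):
  P1: blocked at fork node V ∈ conditioning set.
  P2: blocked at fork node V ∈ conditioning set.
  P3: blocked at fork node V ∈ conditioning set.
  P4: blocked at fork node A ∈ conditioning set.
{A, C, V} satisfies the backdoor criterion.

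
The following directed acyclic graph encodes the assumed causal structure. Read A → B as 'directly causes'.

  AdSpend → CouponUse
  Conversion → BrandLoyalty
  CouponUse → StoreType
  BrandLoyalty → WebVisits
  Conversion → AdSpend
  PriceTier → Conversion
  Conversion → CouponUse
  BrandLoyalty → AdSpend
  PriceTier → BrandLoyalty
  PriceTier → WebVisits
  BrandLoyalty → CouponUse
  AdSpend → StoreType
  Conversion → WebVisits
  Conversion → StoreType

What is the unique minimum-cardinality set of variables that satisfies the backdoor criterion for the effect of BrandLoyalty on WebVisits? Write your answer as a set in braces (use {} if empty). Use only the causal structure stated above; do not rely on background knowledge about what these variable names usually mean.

Variables eligible for adjustment (non-descendants of BrandLoyalty, excluding BrandLoyalty and WebVisits): {Conversion, PriceTier}.
Backdoor paths from BrandLoyalty to WebVisits:
  P1: BrandLoyalty <- PriceTier -> Conversion -> WebVisits
  P2: BrandLoyalty <- PriceTier -> WebVisits
  P3: BrandLoyalty <- Conversion <- PriceTier -> WebVisits
  P4: BrandLoyalty <- Conversion -> WebVisits
The empty set is not sufficient: P1 (BrandLoyalty <- PriceTier -> Conversion -> WebVisits) has no collider blocking it and no conditioned non-collider, so it is open.
Try {Conversion, PriceTier}:
  P1: blocked at fork node PriceTier ∈ conditioning set.
  P2: blocked at fork node PriceTier ∈ conditioning set.
  P3: blocked at chain node Conversion ∈ conditioning set.
  P4: blocked at fork node Conversion ∈ conditioning set.
{Conversion, PriceTier} contains no descendant of BrandLoyalty and blocks every backdoor path.
Every element of {Conversion, PriceTier} is needed (dropping Conversion leaves P4 open; dropping PriceTier leaves P2 open), so no proper subset is valid.
Among all size-2 subsets of the eligible variables, only {Conversion, PriceTier} blocks every backdoor path, so it is the unique smallest valid adjustment set.

{Conversion, PriceTier}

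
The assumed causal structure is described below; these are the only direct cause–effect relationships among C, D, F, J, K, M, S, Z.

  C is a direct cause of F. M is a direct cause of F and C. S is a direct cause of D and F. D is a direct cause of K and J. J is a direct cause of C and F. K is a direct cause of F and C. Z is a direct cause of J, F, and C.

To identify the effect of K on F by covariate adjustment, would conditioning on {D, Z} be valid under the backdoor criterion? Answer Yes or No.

Yes

Backdoor paths from K to F (paths whose first edge points into K):
  P1: K <- D <- S -> F
  P2: K <- D -> J <- Z -> C <- M -> F
  P3: K <- D -> J <- Z -> C -> F
  P4: K <- D -> J <- Z -> F
  P5: K <- D -> J -> C <- M -> F
  P6: K <- D -> J -> C <- Z -> F
  P7: K <- D -> J -> C -> F
  P8: K <- D -> J -> F
Condition 1 (no descendant of K in the set): holds — descendants of K are {C, F}; none are in {D, Z}.
Condition 2 (every backdoor path blocked by {D, Z}):
  P1: blocked at chain node D ∈ conditioning set.
  P2: blocked at fork node D ∈ conditioning set.
  P3: blocked at fork node D ∈ conditioning set.
  P4: blocked at fork node D ∈ conditioning set.
  P5: blocked at fork node D ∈ conditioning set.
  P6: blocked at fork node D ∈ conditioning set.
  P7: blocked at fork node D ∈ conditioning set.
  P8: blocked at fork node D ∈ conditioning set.
{D, Z} satisfies the backdoor criterion.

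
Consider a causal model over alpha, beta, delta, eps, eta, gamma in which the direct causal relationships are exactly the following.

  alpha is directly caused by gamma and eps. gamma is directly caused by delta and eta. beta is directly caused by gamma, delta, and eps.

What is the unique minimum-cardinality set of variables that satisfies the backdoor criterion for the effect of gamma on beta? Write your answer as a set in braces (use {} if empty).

{delta}

Variables eligible for adjustment (non-descendants of gamma, excluding gamma and beta): {delta, eps, eta}.
Backdoor paths from gamma to beta:
  P1: gamma <- delta -> beta
The empty set is not sufficient: P1 (gamma <- delta -> beta) has no collider blocking it and no conditioned non-collider, so it is open.
Try {delta}:
  P1: blocked at fork node delta ∈ conditioning set.
{delta} contains no descendant of gamma and blocks every backdoor path.
No other singleton works — e.g. {eta} leaves P1 open — so {delta} is the unique smallest valid adjustment set.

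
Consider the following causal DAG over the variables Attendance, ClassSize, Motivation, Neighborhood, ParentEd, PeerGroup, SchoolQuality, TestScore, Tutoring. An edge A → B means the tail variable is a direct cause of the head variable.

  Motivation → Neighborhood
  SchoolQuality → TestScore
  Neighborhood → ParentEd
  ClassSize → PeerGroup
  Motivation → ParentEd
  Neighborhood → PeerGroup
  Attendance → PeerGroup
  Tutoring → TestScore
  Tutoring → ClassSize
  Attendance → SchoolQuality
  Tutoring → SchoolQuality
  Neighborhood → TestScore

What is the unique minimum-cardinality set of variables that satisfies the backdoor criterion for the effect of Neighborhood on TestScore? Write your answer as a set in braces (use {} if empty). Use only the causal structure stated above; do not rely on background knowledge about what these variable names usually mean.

Variables eligible for adjustment (non-descendants of Neighborhood, excluding Neighborhood and TestScore): {Attendance, ClassSize, Motivation, SchoolQuality, Tutoring}.
Backdoor paths from Neighborhood to TestScore:
  (none)
With no backdoor paths the empty set already satisfies the criterion, and it is trivially minimal.

{}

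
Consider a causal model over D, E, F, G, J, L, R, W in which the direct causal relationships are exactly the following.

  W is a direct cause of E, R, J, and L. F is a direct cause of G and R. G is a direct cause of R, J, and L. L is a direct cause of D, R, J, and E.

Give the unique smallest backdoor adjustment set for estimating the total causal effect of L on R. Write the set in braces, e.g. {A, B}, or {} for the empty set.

Variables eligible for adjustment (non-descendants of L, excluding L and R): {F, G, W}.
Backdoor paths from L to R:
  P1: L <- W -> J <- G <- F -> R
  P2: L <- W -> J <- G -> R
  P3: L <- W -> R
  P4: L <- G <- F -> R
  P5: L <- G -> J <- W -> R
  P6: L <- G -> R
The empty set is not sufficient: P3 (L <- W -> R) has no collider blocking it and no conditioned non-collider, so it is open.
Try {G, W}:
  P1: blocked at fork node W ∈ conditioning set.
  P2: blocked at fork node W ∈ conditioning set.
  P3: blocked at fork node W ∈ conditioning set.
  P4: blocked at chain node G ∈ conditioning set.
  P5: blocked at fork node G ∈ conditioning set.
  P6: blocked at fork node G ∈ conditioning set.
{G, W} contains no descendant of L and blocks every backdoor path.
Every element of {G, W} is needed (dropping G leaves P4 open; dropping W leaves P3 open), so no proper subset is valid.
Among all size-2 subsets of the eligible variables, only {G, W} blocks every backdoor path, so it is the unique smallest valid adjustment set.

{G, W}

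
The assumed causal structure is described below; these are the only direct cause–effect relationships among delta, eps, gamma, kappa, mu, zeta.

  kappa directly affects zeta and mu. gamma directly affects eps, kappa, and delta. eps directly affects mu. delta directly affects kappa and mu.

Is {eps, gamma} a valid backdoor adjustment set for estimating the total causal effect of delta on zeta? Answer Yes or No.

Backdoor paths from delta to zeta (paths whose first edge points into delta):
  P1: delta <- gamma -> kappa -> zeta
  P2: delta <- gamma -> eps -> mu <- kappa -> zeta
Condition 1 (no descendant of delta in the set): holds — descendants of delta are {kappa, mu, zeta}; none are in {eps, gamma}.
Condition 2 (every backdoor path blocked by {eps, gamma}):
  P1: blocked at fork node gamma ∈ conditioning set.
  P2: blocked at fork node gamma ∈ conditioning set.
{eps, gamma} satisfies the backdoor criterion.

Yes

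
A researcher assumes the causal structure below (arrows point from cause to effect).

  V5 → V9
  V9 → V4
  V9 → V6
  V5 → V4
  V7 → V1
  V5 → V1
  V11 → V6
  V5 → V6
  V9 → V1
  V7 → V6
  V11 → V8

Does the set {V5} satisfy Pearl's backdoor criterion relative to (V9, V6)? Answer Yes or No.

Backdoor paths from V9 to V6 (paths whose first edge points into V9):
  P1: V9 <- V5 -> V1 <- V7 -> V6
  P2: V9 <- V5 -> V6
Condition 1 (no descendant of V9 in the set): holds — descendants of V9 are {V1, V4, V6}; none are in {V5}.
Condition 2 (every backdoor path blocked by {V5}):
  P1: blocked at fork node V5 ∈ conditioning set.
  P2: blocked at fork node V5 ∈ conditioning set.
{V5} satisfies the backdoor criterion.

Yes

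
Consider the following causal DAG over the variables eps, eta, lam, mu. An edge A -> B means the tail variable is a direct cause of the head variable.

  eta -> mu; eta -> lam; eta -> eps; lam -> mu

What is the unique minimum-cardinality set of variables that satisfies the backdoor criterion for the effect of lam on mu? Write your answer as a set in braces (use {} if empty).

{eta}

Variables eligible for adjustment (non-descendants of lam, excluding lam and mu): {eps, eta}.
Backdoor paths from lam to mu:
  P1: lam <- eta -> mu
The empty set is not sufficient: P1 (lam <- eta -> mu) has no collider blocking it and no conditioned non-collider, so it is open.
Try {eta}:
  P1: blocked at fork node eta ∈ conditioning set.
{eta} contains no descendant of lam and blocks every backdoor path.
No other singleton works — e.g. {eps} leaves P1 open — so {eta} is the unique smallest valid adjustment set.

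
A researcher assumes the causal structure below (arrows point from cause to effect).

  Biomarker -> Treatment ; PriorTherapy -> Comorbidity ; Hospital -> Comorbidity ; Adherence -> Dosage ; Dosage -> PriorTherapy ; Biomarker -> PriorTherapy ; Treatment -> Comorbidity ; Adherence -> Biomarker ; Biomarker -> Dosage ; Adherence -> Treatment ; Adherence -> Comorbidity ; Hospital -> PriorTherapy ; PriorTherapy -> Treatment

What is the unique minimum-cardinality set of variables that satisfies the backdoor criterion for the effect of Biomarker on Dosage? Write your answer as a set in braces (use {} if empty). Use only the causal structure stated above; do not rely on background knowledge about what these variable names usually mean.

Variables eligible for adjustment (non-descendants of Biomarker, excluding Biomarker and Dosage): {Adherence, Hospital}.
Backdoor paths from Biomarker to Dosage:
  P1: Biomarker <- Adherence -> Dosage
  P2: Biomarker <- Adherence -> Treatment <- PriorTherapy <- Dosage
  P3: Biomarker <- Adherence -> Treatment -> Comorbidity <- Hospital -> PriorTherapy <- Dosage
  P4: Biomarker <- Adherence -> Treatment -> Comorbidity <- PriorTherapy <- Dosage
  P5: Biomarker <- Adherence -> Comorbidity <- Hospital -> PriorTherapy <- Dosage
  P6: Biomarker <- Adherence -> Comorbidity <- PriorTherapy <- Dosage
  P7: Biomarker <- Adherence -> Comorbidity <- Treatment <- PriorTherapy <- Dosage
The empty set is not sufficient: P1 (Biomarker <- Adherence -> Dosage) has no collider blocking it and no conditioned non-collider, so it is open.
Try {Adherence}:
  P1: blocked at fork node Adherence ∈ conditioning set.
  P2: blocked at fork node Adherence ∈ conditioning set.
  P3: blocked at fork node Adherence ∈ conditioning set.
  P4: blocked at fork node Adherence ∈ conditioning set.
  P5: blocked at fork node Adherence ∈ conditioning set.
  P6: blocked at fork node Adherence ∈ conditioning set.
  P7: blocked at fork node Adherence ∈ conditioning set.
{Adherence} contains no descendant of Biomarker and blocks every backdoor path.
No other singleton works — e.g. {Hospital} leaves P1 open — so {Adherence} is the unique smallest valid adjustment set.

{Adherence}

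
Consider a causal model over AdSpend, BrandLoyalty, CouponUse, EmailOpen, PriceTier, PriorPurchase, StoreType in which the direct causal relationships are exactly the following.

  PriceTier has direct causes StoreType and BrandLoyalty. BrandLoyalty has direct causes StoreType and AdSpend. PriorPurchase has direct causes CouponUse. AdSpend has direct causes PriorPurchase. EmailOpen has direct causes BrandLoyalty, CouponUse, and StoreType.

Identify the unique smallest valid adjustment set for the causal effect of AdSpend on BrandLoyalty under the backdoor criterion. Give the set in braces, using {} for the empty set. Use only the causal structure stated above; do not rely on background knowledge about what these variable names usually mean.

Variables eligible for adjustment (non-descendants of AdSpend, excluding AdSpend and BrandLoyalty): {CouponUse, PriorPurchase, StoreType}.
Backdoor paths from AdSpend to BrandLoyalty:
  P1: AdSpend <- PriorPurchase <- CouponUse -> EmailOpen <- StoreType -> BrandLoyalty
  P2: AdSpend <- PriorPurchase <- CouponUse -> EmailOpen <- StoreType -> PriceTier <- BrandLoyalty
  P3: AdSpend <- PriorPurchase <- CouponUse -> EmailOpen <- BrandLoyalty
Each backdoor path contains an unconditioned collider, so every path is already blocked with the empty conditioning set:
  P1: blocked at collider EmailOpen (neither it nor any descendant is in the conditioning set).
  P2: blocked at collider EmailOpen (neither it nor any descendant is in the conditioning set).
  P3: blocked at collider EmailOpen (neither it nor any descendant is in the conditioning set).
The empty set is therefore the unique smallest valid set.

{}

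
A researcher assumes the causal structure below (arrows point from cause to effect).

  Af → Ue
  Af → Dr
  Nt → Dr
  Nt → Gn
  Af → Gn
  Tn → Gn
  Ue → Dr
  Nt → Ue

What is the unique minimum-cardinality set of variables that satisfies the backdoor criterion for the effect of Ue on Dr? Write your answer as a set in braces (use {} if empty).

Variables eligible for adjustment (non-descendants of Ue, excluding Ue and Dr): {Af, Gn, Nt, Tn}.
Backdoor paths from Ue to Dr:
  P1: Ue <- Af -> Gn <- Nt -> Dr
  P2: Ue <- Af -> Dr
  P3: Ue <- Nt -> Gn <- Af -> Dr
  P4: Ue <- Nt -> Dr
The empty set is not sufficient: P2 (Ue <- Af -> Dr) has no collider blocking it and no conditioned non-collider, so it is open.
Try {Af, Nt}:
  P1: blocked at fork node Af ∈ conditioning set.
  P2: blocked at fork node Af ∈ conditioning set.
  P3: blocked at fork node Nt ∈ conditioning set.
  P4: blocked at fork node Nt ∈ conditioning set.
{Af, Nt} contains no descendant of Ue and blocks every backdoor path.
Every element of {Af, Nt} is needed (dropping Af leaves P2 open; dropping Nt leaves P4 open), so no proper subset is valid.
Among all size-2 subsets of the eligible variables, only {Af, Nt} blocks every backdoor path, so it is the unique smallest valid adjustment set.

{Af, Nt}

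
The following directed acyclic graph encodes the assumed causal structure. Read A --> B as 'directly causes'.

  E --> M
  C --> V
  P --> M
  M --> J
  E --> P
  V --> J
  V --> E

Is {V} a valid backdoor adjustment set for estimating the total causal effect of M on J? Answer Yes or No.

Yes

Backdoor paths from M to J (paths whose first edge points into M):
  P1: M <- E <- V -> J
  P2: M <- P <- E <- V -> J
Condition 1 (no descendant of M in the set): holds — descendants of M are {J}; none are in {V}.
Condition 2 (every backdoor path blocked by {V}):
  P1: blocked at fork node V ∈ conditioning set.
  P2: blocked at fork node V ∈ conditioning set.
{V} satisfies the backdoor criterion.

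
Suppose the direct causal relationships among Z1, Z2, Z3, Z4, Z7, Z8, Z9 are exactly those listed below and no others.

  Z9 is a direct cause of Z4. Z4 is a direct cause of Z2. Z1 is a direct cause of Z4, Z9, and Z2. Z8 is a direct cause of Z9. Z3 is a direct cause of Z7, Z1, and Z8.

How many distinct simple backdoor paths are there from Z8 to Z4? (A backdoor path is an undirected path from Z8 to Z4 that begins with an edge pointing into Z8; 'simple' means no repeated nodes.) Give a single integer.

3

A backdoor path from Z8 to Z4 is any simple undirected path whose first edge points into Z8 (i.e. leaves Z8 via a parent).
Parents of Z8: {Z3}.
Enumerating:
  P1: Z8 <- Z3 -> Z1 -> Z9 -> Z4
  P2: Z8 <- Z3 -> Z1 -> Z4
  P3: Z8 <- Z3 -> Z1 -> Z2 <- Z4
That exhausts the simple backdoor paths. Count: 3.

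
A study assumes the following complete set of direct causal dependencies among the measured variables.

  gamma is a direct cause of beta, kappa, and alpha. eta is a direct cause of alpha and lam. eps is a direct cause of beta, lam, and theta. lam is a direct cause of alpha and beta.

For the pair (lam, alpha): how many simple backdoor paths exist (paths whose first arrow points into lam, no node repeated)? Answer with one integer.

2

A backdoor path from lam to alpha is any simple undirected path whose first edge points into lam (i.e. leaves lam via a parent).
Parents of lam: {eps, eta}.
Enumerating:
  P1: lam <- eps -> beta <- gamma -> alpha
  P2: lam <- eta -> alpha
That exhausts the simple backdoor paths. Count: 2.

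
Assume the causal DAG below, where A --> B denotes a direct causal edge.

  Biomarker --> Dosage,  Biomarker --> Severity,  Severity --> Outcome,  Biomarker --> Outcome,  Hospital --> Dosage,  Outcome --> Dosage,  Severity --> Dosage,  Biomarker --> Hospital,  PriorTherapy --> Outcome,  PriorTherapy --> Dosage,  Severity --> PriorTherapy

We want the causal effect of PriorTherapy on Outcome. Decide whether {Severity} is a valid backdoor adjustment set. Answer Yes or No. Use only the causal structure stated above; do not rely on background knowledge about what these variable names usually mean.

Backdoor paths from PriorTherapy to Outcome (paths whose first edge points into PriorTherapy):
  P1: PriorTherapy <- Severity <- Biomarker -> Hospital -> Dosage <- Outcome
  P2: PriorTherapy <- Severity <- Biomarker -> Outcome
  P3: PriorTherapy <- Severity <- Biomarker -> Dosage <- Outcome
  P4: PriorTherapy <- Severity -> Outcome
  P5: PriorTherapy <- Severity -> Dosage <- Biomarker -> Outcome
  P6: PriorTherapy <- Severity -> Dosage <- Hospital <- Biomarker -> Outcome
  P7: PriorTherapy <- Severity -> Dosage <- Outcome
Condition 1 (no descendant of PriorTherapy in the set): holds — descendants of PriorTherapy are {Dosage, Outcome}; none are in {Severity}.
Condition 2 (every backdoor path blocked by {Severity}):
  P1: blocked at chain node Severity ∈ conditioning set.
  P2: blocked at chain node Severity ∈ conditioning set.
  P3: blocked at chain node Severity ∈ conditioning set.
  P4: blocked at fork node Severity ∈ conditioning set.
  P5: blocked at fork node Severity ∈ conditioning set.
  P6: blocked at fork node Severity ∈ conditioning set.
  P7: blocked at fork node Severity ∈ conditioning set.
{Severity} satisfies the backdoor criterion.

Yes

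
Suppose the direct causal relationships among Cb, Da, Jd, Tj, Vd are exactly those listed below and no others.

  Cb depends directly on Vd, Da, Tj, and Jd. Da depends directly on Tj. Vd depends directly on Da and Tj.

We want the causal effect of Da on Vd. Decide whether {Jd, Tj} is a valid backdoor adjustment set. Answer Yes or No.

Yes

Backdoor paths from Da to Vd (paths whose first edge points into Da):
  P1: Da <- Tj -> Vd
  P2: Da <- Tj -> Cb <- Vd
Condition 1 (no descendant of Da in the set): holds — descendants of Da are {Cb, Vd}; none are in {Jd, Tj}.
Condition 2 (every backdoor path blocked by {Jd, Tj}):
  P1: blocked at fork node Tj ∈ conditioning set.
  P2: blocked at fork node Tj ∈ conditioning set.
{Jd, Tj} satisfies the backdoor criterion.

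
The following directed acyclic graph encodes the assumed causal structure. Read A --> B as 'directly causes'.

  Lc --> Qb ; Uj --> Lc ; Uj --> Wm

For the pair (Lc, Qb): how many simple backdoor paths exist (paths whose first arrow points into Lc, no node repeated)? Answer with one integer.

0

A backdoor path from Lc to Qb is any simple undirected path whose first edge points into Lc (i.e. leaves Lc via a parent).
Parents of Lc: {Uj}.
No simple path from any parent of Lc reaches Qb without revisiting Lc, so there are no backdoor paths.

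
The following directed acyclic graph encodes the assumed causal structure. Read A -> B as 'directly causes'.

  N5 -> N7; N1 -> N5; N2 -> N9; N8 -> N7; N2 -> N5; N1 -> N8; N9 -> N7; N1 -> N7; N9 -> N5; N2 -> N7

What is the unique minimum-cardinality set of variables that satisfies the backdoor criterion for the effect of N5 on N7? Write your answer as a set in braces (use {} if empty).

{N1, N2, N9}

Variables eligible for adjustment (non-descendants of N5, excluding N5 and N7): {N1, N2, N8, N9}.
Backdoor paths from N5 to N7:
  P1: N5 <- N1 -> N8 -> N7
  P2: N5 <- N1 -> N7
  P3: N5 <- N2 -> N9 -> N7
  P4: N5 <- N2 -> N7
  P5: N5 <- N9 <- N2 -> N7
  P6: N5 <- N9 -> N7
The empty set is not sufficient: P1 (N5 <- N1 -> N8 -> N7) has no collider blocking it and no conditioned non-collider, so it is open.
Try {N1, N2, N9}:
  P1: blocked at fork node N1 ∈ conditioning set.
  P2: blocked at fork node N1 ∈ conditioning set.
  P3: blocked at fork node N2 ∈ conditioning set.
  P4: blocked at fork node N2 ∈ conditioning set.
  P5: blocked at chain node N9 ∈ conditioning set.
  P6: blocked at fork node N9 ∈ conditioning set.
{N1, N2, N9} contains no descendant of N5 and blocks every backdoor path.
Every element of {N1, N2, N9} is needed (dropping N1 leaves P1 open; dropping N2 leaves P4 open; dropping N9 leaves P6 open), so no proper subset is valid.
Among all size-3 subsets of the eligible variables, only {N1, N2, N9} blocks every backdoor path, so it is the unique smallest valid adjustment set.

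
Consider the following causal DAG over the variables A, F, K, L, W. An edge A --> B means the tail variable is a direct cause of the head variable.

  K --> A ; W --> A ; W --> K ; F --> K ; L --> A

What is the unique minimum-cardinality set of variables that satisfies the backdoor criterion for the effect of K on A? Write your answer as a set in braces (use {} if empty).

{W}

Variables eligible for adjustment (non-descendants of K, excluding K and A): {F, L, W}.
Backdoor paths from K to A:
  P1: K <- W -> A
The empty set is not sufficient: P1 (K <- W -> A) has no collider blocking it and no conditioned non-collider, so it is open.
Try {W}:
  P1: blocked at fork node W ∈ conditioning set.
{W} contains no descendant of K and blocks every backdoor path.
No other singleton works — e.g. {L} leaves P1 open — so {W} is the unique smallest valid adjustment set.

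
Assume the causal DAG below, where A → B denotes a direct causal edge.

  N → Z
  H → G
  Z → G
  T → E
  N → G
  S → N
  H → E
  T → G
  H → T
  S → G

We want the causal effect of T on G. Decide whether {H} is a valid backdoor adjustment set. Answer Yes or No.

Backdoor paths from T to G (paths whose first edge points into T):
  P1: T <- H -> G
Condition 1 (no descendant of T in the set): holds — descendants of T are {E, G}; none are in {H}.
Condition 2 (every backdoor path blocked by {H}):
  P1: blocked at fork node H ∈ conditioning set.
{H} satisfies the backdoor criterion.

Yes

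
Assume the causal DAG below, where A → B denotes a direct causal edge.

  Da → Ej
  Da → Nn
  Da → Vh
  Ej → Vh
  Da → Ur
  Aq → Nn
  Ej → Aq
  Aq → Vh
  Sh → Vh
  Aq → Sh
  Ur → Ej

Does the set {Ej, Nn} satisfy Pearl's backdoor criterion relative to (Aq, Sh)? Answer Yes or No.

Backdoor paths from Aq to Sh (paths whose first edge points into Aq):
  P1: Aq <- Ej <- Da -> Vh <- Sh
  P2: Aq <- Ej <- Ur <- Da -> Vh <- Sh
  P3: Aq <- Ej -> Vh <- Sh
Condition 1 (no descendant of Aq in the set): FAILS — Nn is a descendant of Aq.
Condition 2 (every backdoor path blocked by {Ej, Nn}):
  P1: blocked at chain node Ej ∈ conditioning set.
  P2: blocked at chain node Ej ∈ conditioning set.
  P3: blocked at fork node Ej ∈ conditioning set.
{Ej, Nn} does not satisfy the backdoor criterion.

No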